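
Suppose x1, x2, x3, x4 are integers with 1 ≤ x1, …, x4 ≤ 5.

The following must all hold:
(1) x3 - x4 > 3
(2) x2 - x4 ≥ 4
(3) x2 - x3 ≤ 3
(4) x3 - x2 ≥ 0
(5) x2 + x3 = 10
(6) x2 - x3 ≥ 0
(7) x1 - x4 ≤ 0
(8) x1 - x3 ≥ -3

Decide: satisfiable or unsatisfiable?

Constraints 2, 4, 7, and 8 give x4 − x1 ≥ 0, x1 − x3 ≥ -3, x3 − x2 ≥ 0, x2 − x4 ≥ 4.
Adding all 4 inequalities: the left sides telescope to 0, and the right sides sum to 0 + (-3) + 0 + 4 = 1. So 0 ≥ 1, which is false.

Unsatisfiable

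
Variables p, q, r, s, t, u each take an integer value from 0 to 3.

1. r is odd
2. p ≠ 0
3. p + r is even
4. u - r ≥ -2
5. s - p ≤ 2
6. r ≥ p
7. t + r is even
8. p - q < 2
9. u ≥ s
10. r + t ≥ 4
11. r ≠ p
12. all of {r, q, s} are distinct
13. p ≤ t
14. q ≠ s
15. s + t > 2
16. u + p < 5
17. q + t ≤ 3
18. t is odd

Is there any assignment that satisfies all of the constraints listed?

The assignment p = 1, q = 0, r = 3, s = 2, t = 1, u = 2 works:
  constraint 4 holds since u - r = -1.
  constraint 5 holds since s - p = 1.
  constraint 8 holds since p - q = 1.
The rest check out directly.

Satisfiable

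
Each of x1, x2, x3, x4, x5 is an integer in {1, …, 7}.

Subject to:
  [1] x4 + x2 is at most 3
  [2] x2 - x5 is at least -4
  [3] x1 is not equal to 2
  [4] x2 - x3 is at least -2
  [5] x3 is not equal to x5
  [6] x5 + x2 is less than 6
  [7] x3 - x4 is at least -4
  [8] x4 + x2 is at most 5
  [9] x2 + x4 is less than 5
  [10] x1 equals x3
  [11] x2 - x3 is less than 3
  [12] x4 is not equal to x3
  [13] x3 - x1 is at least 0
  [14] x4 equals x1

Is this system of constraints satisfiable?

Unsatisfiable

From constraints 10 and 14, x4 = x1 = x3, so x4 = x3. But constraint 12 says x4 ≠ x3. Contradiction.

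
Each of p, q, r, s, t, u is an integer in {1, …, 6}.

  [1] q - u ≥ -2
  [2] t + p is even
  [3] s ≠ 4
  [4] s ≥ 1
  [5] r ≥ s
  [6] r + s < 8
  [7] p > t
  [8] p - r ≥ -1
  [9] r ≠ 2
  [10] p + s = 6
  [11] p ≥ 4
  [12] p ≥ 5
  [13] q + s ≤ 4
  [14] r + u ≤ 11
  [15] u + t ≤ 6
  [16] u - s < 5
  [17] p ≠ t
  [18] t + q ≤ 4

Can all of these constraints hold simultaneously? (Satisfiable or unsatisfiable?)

One satisfying assignment is p = 5, q = 2, r = 5, s = 1, t = 1, u = 4.
For the less obvious constraints — constraint 1: q - u = -2; constraint 6: r + s = 6 — and the others hold by inspection.

Satisfiable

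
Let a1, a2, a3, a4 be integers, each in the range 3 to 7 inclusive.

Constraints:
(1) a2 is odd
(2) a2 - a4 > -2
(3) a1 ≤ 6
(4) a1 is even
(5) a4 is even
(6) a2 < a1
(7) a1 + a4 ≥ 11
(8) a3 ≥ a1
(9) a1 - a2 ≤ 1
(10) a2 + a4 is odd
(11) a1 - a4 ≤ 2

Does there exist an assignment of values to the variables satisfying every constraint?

Satisfiable

Setting (a1, a2, a3, a4) = (6, 5, 7, 6) satisfies everything: constraint 2: a2 - a4 = -1; constraint 7: a1 + a4 = 12, and the others follow.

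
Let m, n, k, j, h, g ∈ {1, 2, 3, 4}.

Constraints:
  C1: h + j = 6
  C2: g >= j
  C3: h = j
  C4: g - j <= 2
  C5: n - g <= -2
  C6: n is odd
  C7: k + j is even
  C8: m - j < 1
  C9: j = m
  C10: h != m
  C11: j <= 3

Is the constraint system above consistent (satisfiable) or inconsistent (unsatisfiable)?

Unsatisfiable

From constraints 3 and 9, h = j = m, so h = m. But constraint 10 says h ≠ m. Contradiction.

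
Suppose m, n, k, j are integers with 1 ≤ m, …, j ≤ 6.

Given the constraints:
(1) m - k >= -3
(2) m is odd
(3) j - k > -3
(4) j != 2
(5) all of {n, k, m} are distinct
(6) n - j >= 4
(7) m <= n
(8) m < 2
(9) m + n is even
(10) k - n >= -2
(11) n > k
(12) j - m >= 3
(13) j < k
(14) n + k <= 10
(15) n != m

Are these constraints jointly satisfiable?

Constraints 1, 6, 10, and 12 give j − m ≥ 3, m − k ≥ -3, k − n ≥ -2, n − j ≥ 4.
Adding all 4 inequalities: the left sides telescope to 0, and the right sides sum to 3 + (-3) + (-2) + 4 = 2. So 0 ≥ 2, which is false.

Unsatisfiable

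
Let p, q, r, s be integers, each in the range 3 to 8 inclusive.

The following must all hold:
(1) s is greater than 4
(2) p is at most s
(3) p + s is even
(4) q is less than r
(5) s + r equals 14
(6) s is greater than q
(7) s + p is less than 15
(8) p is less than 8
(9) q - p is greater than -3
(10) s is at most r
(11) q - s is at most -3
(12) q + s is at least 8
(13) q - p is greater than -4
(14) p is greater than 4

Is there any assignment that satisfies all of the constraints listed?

Setting (p, q, r, s) = (5, 3, 7, 7) satisfies everything: constraint 5: s + r = 14; constraint 7: s + p = 12; constraint 9: q - p = -2, and the others follow.

Satisfiable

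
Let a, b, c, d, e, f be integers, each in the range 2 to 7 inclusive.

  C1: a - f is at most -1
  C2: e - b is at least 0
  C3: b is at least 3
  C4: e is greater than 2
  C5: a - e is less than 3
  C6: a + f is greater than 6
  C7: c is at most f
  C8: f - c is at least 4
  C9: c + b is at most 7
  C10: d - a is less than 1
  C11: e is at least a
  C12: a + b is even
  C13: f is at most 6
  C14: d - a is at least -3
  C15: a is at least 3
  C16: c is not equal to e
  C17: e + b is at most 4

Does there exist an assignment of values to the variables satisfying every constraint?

Unsatisfiable

From constraints 11 and 15: e ≥ a ≥ 3. From constraint 3: b ≥ 3. Hence e + b ≥ 6. But constraint 17 requires e + b ≤ 4, and 4 < 6. Contradiction.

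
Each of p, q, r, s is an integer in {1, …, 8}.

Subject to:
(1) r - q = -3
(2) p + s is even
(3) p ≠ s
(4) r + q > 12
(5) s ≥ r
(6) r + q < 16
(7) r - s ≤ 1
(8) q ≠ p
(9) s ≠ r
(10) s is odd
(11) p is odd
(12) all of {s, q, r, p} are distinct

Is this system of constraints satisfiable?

Satisfiable

Try p = 1, q = 8, r = 5, s = 7.
Check constraint 1: r - q = -3; constraint 4: r + q = 13; constraint 6: r + q = 13. The remaining constraints are straightforward to verify.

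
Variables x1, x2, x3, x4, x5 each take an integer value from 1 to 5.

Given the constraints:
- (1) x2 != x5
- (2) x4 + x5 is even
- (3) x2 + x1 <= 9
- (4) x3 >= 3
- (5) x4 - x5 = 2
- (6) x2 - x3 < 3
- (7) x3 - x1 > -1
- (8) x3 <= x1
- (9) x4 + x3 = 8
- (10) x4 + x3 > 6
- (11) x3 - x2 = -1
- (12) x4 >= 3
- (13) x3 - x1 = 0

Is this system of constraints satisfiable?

Satisfiable

Take x1 = 4, x2 = 5, x3 = 4, x4 = 4, x5 = 2. Then constraint 3: x2 + x1 = 9; constraint 5: x4 - x5 = 2, and every other listed constraint is also met.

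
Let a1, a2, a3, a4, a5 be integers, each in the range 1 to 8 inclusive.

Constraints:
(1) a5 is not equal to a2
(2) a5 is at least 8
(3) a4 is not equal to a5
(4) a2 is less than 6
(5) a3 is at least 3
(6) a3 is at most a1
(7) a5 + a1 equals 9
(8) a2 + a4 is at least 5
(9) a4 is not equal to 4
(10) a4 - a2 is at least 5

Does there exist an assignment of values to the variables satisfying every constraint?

From constraint 2: a5 ≥ 8. From constraints 5 and 6: a1 ≥ a3 ≥ 3. Hence a5 + a1 ≥ 11. But constraint 7 requires a5 + a1 = 9, and 9 < 11. Contradiction.

Unsatisfiable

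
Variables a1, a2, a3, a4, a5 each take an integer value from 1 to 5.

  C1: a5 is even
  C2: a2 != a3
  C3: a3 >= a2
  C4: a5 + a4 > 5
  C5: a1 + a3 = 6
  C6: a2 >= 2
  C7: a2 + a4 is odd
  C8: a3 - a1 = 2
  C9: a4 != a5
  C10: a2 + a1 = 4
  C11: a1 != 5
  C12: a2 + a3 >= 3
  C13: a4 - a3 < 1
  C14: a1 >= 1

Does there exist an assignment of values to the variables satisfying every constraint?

Satisfiable

Take a1 = 2, a2 = 2, a3 = 4, a4 = 3, a5 = 4. Then constraint 4: a5 + a4 = 7; constraint 5: a1 + a3 = 6; constraint 8: a3 - a1 = 2, and every other listed constraint is also met.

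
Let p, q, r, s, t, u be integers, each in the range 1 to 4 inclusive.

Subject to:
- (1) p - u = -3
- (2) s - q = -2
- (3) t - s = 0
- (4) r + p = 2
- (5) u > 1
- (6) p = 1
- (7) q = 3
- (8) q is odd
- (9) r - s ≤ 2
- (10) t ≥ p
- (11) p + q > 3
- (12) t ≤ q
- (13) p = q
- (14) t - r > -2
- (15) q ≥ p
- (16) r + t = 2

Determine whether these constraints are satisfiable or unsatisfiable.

Unsatisfiable

Constraint 6 fixes p = 1 and constraint 7 fixes q = 3, but constraint 13 requires p = q. Since 1 ≠ 3, contradiction.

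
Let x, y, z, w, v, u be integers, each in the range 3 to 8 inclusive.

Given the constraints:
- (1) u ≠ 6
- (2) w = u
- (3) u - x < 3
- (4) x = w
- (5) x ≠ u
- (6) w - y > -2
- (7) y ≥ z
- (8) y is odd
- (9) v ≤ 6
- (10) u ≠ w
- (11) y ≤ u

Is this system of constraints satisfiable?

From constraints 2 and 4, x = w = u, so x = u. But constraint 5 says x ≠ u. Contradiction.

Unsatisfiable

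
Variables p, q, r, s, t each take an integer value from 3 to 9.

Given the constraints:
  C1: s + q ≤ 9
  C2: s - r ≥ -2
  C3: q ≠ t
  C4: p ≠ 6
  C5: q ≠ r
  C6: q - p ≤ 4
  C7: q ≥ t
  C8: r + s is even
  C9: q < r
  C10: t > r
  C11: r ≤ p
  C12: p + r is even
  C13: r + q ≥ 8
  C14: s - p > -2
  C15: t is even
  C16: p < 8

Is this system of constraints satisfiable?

Constraints 7, 9, and 10 give q < r, r < t, t ≤ q. Chaining: q < r < t ≤ q, which forces q < q — impossible.

Unsatisfiable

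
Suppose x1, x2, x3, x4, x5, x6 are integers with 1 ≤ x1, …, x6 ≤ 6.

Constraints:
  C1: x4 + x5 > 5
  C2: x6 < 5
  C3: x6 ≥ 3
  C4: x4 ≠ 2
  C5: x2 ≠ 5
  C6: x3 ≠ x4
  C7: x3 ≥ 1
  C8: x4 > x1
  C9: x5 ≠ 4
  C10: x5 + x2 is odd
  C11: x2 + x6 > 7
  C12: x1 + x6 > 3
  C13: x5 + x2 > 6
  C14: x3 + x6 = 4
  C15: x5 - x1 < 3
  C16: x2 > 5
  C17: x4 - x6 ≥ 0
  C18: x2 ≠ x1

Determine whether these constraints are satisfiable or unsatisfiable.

Satisfiable

Take x1 = 1, x2 = 6, x3 = 1, x4 = 5, x5 = 1, x6 = 3. Then constraint 1: x4 + x5 = 6; constraint 11: x2 + x6 = 9; constraint 12: x1 + x6 = 4, and every other listed constraint is also met.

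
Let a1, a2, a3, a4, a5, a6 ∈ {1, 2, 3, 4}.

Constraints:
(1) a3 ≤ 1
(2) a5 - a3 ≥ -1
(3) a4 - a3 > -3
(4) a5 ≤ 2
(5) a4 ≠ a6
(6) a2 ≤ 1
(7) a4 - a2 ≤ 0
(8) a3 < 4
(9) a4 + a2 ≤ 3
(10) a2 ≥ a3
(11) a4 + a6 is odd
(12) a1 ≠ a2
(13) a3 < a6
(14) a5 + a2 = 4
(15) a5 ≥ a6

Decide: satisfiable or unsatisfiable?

From constraint 4: a5 ≤ 2. From constraint 6: a2 ≤ 1. Hence a5 + a2 ≤ 3. But constraint 14 requires a5 + a2 = 4, and 4 > 3. Contradiction.

Unsatisfiable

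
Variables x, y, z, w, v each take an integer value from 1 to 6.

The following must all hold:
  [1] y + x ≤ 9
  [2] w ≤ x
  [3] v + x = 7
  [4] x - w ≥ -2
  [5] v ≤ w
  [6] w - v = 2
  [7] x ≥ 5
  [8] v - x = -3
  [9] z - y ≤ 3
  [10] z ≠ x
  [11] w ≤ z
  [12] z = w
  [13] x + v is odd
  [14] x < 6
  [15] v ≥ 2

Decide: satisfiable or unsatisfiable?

Satisfiable

Setting (x, y, z, w, v) = (5, 4, 4, 4, 2) satisfies everything: constraint 1: y + x = 9; constraint 3: v + x = 7; constraint 4: x - w = 1, and the others follow.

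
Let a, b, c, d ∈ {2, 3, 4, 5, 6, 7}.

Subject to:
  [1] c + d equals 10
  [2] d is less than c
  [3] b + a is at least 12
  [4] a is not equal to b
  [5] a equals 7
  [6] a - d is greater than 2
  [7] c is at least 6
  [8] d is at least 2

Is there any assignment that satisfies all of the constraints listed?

Try a = 7, b = 6, c = 7, d = 3.
Check constraint 1: c + d = 10; constraint 3: b + a = 13; constraint 6: a - d = 4. The remaining constraints are straightforward to verify.

Satisfiable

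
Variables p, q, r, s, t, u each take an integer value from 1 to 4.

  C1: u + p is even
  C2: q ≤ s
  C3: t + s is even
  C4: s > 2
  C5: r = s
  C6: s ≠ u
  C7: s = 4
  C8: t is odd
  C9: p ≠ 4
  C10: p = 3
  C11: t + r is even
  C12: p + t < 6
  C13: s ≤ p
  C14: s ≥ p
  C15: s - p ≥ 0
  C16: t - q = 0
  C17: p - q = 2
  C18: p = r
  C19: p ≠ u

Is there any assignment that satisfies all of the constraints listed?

Unsatisfiable

Constraint 10 fixes p = 3 and constraint 7 fixes s = 4. Constraints 5 and 18 give p = r = s, so p = s. But 3 ≠ 4 — contradiction.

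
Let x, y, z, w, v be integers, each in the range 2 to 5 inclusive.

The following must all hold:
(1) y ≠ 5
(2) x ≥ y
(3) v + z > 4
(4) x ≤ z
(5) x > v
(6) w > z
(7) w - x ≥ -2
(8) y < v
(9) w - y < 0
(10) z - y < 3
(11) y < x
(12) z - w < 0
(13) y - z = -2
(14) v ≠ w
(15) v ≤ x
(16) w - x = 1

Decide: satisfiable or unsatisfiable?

Unsatisfiable

Constraints 4, 5, 8, 9, and 12 give x ≤ z, z < w, w < y, y < v, v < x. Chaining: x ≤ z < w < y < v < x, which forces x < x — impossible.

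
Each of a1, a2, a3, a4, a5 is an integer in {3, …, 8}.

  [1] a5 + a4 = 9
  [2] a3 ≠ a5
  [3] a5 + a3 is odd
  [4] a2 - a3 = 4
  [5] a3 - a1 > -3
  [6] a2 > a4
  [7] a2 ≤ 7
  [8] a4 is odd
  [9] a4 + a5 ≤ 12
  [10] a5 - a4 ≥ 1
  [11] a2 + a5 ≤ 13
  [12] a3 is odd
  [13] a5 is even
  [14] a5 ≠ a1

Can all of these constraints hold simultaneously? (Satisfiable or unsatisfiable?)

Satisfiable

Setting (a1, a2, a3, a4, a5) = (5, 7, 3, 3, 6) satisfies everything: constraint 1: a5 + a4 = 9; constraint 4: a2 - a3 = 4, and the others follow.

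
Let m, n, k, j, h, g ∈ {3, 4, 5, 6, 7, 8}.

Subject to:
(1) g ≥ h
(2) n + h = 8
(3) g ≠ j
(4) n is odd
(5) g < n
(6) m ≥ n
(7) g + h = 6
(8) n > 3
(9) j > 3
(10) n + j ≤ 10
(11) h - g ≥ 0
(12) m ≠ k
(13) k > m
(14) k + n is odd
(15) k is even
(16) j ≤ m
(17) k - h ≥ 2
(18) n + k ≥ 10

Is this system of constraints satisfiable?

Satisfiable

One satisfying assignment is m = 6, n = 5, k = 8, j = 5, h = 3, g = 3.
For the less obvious constraints — constraint 2: n + h = 8; constraint 7: g + h = 6 — and the others hold by inspection.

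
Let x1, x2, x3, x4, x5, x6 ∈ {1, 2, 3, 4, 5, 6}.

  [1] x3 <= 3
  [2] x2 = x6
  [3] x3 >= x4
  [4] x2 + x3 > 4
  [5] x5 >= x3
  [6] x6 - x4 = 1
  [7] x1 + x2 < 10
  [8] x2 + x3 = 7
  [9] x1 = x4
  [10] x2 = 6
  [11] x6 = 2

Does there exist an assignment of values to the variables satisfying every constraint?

Unsatisfiable

Constraint 10 fixes x2 = 6 and constraint 11 fixes x6 = 2, but constraint 2 requires x2 = x6. Since 6 ≠ 2, contradiction.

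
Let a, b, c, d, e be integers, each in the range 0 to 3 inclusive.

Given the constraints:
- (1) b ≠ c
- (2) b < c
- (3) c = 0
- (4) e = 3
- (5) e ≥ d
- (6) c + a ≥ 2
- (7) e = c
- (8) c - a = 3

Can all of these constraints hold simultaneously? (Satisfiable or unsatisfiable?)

Unsatisfiable

Constraint 4 fixes e = 3 and constraint 3 fixes c = 0, but constraint 7 requires e = c. Since 3 ≠ 0, contradiction.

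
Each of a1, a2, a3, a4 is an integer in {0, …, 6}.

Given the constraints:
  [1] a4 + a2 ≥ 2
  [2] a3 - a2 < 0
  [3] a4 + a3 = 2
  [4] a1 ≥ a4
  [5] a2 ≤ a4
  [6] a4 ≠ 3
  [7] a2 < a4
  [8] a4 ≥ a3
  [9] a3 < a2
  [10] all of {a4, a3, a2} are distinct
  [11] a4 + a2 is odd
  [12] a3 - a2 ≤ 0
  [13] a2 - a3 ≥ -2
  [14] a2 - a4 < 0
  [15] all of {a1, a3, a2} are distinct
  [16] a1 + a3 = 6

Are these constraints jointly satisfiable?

Satisfiable

One satisfying assignment is a1 = 6, a2 = 1, a3 = 0, a4 = 2.
For the less obvious constraints — constraint 1: a4 + a2 = 3; constraint 2: a3 - a2 = -1 — and the others hold by inspection.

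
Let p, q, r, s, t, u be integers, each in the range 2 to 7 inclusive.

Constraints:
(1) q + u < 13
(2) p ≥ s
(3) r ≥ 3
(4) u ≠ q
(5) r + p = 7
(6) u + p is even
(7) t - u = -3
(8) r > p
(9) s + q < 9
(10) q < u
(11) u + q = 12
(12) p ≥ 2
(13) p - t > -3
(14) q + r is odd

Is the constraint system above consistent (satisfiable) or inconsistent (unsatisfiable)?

Satisfiable

The assignment p = 3, q = 5, r = 4, s = 2, t = 4, u = 7 works:
  constraint 1 holds since q + u = 12.
  constraint 5 holds since r + p = 7.
  constraint 7 holds since t - u = -3.
The rest check out directly.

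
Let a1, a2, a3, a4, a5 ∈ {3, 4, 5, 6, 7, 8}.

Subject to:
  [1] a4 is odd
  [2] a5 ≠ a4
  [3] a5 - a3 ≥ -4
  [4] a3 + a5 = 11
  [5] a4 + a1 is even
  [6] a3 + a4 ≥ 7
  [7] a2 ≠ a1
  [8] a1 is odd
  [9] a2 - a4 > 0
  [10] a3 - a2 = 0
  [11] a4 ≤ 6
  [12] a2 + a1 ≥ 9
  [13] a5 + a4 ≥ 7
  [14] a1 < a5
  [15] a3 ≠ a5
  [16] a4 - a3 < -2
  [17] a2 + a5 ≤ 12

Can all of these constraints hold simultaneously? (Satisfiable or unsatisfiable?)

One satisfying assignment is a1 = 3, a2 = 6, a3 = 6, a4 = 3, a5 = 5.
For the less obvious constraints — constraint 3: a5 - a3 = -1; constraint 4: a3 + a5 = 11 — and the others hold by inspection.

Satisfiable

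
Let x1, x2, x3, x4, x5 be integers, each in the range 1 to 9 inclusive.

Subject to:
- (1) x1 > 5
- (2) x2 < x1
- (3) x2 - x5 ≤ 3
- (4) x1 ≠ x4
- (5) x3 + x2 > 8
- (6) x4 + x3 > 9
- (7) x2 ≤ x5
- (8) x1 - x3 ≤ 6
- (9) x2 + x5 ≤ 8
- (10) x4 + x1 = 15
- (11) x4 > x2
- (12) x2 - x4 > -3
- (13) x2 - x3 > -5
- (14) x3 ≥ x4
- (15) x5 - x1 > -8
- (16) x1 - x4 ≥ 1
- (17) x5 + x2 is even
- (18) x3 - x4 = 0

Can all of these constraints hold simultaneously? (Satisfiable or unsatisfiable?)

Satisfiable

The assignment x1 = 9, x2 = 4, x3 = 6, x4 = 6, x5 = 4 works:
  constraint 3 holds since x2 - x5 = 0.
  constraint 5 holds since x3 + x2 = 10.
The rest check out directly.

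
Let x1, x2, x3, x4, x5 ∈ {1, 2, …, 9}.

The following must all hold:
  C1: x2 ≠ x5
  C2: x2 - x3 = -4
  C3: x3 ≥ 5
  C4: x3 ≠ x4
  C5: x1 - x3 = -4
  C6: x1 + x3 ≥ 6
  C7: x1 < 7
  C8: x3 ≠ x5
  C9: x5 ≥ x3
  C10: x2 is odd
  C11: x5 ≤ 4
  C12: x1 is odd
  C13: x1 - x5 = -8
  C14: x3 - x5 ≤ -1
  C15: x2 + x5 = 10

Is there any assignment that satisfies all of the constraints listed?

From constraints 3 and 9: x5 ≥ x3 and x3 ≥ 5, so x5 ≥ 5. From constraint 11: x5 ≤ 4. But 4 < 5, so no value of x5 works.

Unsatisfiable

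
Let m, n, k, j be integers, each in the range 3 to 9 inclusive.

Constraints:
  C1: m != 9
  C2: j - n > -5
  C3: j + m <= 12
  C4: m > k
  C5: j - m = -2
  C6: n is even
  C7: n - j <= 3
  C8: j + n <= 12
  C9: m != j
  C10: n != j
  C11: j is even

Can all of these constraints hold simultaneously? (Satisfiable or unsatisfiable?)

Satisfiable

Setting (m, n, k, j) = (6, 6, 4, 4) satisfies everything: constraint 2: j - n = -2; constraint 3: j + m = 10; constraint 5: j - m = -2, and the others follow.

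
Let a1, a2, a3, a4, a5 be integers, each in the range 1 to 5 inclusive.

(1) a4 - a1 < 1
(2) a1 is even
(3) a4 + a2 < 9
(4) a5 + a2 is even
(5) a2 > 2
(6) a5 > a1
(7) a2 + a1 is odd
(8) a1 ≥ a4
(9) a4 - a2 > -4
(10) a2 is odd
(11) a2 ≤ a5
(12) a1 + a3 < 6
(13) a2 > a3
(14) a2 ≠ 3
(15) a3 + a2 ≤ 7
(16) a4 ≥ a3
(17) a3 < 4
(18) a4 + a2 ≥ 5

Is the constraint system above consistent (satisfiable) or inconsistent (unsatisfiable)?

Setting (a1, a2, a3, a4, a5) = (4, 5, 1, 3, 5) satisfies everything: constraint 1: a4 - a1 = -1; constraint 3: a4 + a2 = 8; constraint 9: a4 - a2 = -2, and the others follow.

Satisfiable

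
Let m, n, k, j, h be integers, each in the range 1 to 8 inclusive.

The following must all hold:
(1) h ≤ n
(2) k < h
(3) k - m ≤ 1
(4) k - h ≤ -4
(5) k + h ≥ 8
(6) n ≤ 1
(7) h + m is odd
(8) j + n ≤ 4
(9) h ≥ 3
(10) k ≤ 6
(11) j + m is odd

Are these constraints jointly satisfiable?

Unsatisfiable

From constraint 10: k ≤ 6. From constraints 1 and 6: h ≤ n ≤ 1. Hence k + h ≤ 7. But constraint 5 requires k + h ≥ 8, and 8 > 7. Contradiction.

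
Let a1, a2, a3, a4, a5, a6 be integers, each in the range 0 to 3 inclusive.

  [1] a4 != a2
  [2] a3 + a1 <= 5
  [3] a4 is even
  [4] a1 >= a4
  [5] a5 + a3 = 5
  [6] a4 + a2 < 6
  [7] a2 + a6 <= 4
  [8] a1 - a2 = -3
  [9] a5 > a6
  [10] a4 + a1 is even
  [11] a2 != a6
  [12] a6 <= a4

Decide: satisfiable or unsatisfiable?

Satisfiable

One satisfying assignment is a1 = 0, a2 = 3, a3 = 2, a4 = 0, a5 = 3, a6 = 0.
For the less obvious constraints — constraint 2: a3 + a1 = 2; constraint 5: a5 + a3 = 5; constraint 6: a4 + a2 = 3 — and the others hold by inspection.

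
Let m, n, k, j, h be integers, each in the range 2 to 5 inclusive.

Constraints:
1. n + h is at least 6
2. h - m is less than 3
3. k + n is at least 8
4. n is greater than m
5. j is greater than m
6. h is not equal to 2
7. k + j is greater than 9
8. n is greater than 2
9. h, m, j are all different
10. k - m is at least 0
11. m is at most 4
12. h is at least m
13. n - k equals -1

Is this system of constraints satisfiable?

Satisfiable

Try m = 3, n = 4, k = 5, j = 5, h = 4.
Check constraint 1: n + h = 8; constraint 2: h - m = 1. The remaining constraints are straightforward to verify.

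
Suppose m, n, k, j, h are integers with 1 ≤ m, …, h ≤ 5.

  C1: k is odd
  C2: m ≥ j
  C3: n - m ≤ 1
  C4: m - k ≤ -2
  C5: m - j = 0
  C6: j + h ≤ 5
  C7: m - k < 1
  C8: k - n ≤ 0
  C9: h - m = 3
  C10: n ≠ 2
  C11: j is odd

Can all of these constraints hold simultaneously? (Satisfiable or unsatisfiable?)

Unsatisfiable

Constraints 3, 4, and 8 give k − m ≥ 2, m − n ≥ -1, n − k ≥ 0.
Adding all 3 inequalities: the left sides telescope to 0, and the right sides sum to 2 + (-1) + 0 = 1. So 0 ≥ 1, which is false.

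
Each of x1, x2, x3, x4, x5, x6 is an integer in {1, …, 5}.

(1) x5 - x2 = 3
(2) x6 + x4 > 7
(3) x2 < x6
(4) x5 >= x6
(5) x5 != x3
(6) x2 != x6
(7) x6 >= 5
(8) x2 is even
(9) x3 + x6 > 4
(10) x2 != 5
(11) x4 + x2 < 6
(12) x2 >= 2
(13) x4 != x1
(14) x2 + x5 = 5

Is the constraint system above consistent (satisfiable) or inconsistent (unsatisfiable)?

Unsatisfiable

From constraint 12: x2 ≥ 2. From constraints 4 and 7: x5 ≥ x6 ≥ 5. Hence x2 + x5 ≥ 7. But constraint 14 requires x2 + x5 = 5, and 5 < 7. Contradiction.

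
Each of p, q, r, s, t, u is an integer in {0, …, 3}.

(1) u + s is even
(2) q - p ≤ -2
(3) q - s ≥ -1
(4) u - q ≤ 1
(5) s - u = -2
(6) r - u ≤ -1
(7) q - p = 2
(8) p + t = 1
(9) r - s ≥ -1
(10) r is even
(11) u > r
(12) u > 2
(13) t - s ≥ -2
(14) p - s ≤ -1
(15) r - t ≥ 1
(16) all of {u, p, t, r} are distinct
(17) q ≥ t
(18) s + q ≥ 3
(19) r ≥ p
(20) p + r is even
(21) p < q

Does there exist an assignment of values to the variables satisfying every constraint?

Constraints 2, 4, 6, 13, 14, and 15 give p − q ≥ 2, q − u ≥ -1, u − r ≥ 1, r − t ≥ 1, t − s ≥ -2, s − p ≥ 1.
Adding all 6 inequalities: the left sides telescope to 0, and the right sides sum to 2 + (-1) + 1 + 1 + (-2) + 1 = 2. So 0 ≥ 2, which is false.

Unsatisfiable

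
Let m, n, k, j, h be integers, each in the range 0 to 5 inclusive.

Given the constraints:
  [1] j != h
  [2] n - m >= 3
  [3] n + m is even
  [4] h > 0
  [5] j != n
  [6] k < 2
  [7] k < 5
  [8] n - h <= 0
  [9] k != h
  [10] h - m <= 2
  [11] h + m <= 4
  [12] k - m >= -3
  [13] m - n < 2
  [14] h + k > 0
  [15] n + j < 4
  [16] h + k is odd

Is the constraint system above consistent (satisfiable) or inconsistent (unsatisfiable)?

Unsatisfiable

Constraints 2, 8, and 10 give m − h ≥ -2, h − n ≥ 0, n − m ≥ 3.
Adding all 3 inequalities: the left sides telescope to 0, and the right sides sum to (-2) + 0 + 3 = 1. So 0 ≥ 1, which is false.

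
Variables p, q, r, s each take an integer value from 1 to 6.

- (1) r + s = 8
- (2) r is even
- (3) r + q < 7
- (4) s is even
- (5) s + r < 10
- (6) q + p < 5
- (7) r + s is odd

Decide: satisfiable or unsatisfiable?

Constraint 2 makes r even and constraint 4 makes s even, so r + s must be even. Constraint 7 says r + s is odd — contradiction.

Unsatisfiable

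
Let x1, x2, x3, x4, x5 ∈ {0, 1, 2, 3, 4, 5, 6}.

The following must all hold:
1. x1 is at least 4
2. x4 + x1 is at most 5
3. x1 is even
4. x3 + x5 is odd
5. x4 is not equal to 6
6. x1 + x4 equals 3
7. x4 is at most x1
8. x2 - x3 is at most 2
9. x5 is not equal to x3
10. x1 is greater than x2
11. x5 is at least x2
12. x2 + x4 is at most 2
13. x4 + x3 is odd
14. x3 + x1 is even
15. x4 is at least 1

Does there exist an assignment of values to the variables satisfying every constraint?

From constraint 1: x1 ≥ 4. From constraint 15: x4 ≥ 1. Hence x1 + x4 ≥ 5. But constraint 6 requires x1 + x4 = 3, and 3 < 5. Contradiction.

Unsatisfiable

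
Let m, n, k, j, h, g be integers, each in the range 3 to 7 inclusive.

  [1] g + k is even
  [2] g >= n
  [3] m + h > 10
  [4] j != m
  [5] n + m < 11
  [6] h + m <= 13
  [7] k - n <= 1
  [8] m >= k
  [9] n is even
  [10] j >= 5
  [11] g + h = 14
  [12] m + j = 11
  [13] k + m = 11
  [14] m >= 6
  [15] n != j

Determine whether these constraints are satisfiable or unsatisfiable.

Satisfiable

The assignment m = 6, n = 4, k = 5, j = 5, h = 7, g = 7 works:
  constraint 3 holds since m + h = 13.
  constraint 5 holds since n + m = 10.
  constraint 6 holds since h + m = 13.
The rest check out directly.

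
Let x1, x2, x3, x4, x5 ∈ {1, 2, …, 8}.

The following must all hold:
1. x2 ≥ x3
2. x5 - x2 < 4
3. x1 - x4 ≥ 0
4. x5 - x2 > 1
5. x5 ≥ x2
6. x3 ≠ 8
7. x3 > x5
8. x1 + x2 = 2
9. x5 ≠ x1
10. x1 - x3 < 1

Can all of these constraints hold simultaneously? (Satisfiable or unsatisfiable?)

Unsatisfiable

Constraints 1, 5, and 7 give x3 ≤ x2, x2 ≤ x5, x5 < x3. Chaining: x3 ≤ x2 ≤ x5 < x3, which forces x3 < x3 — impossible.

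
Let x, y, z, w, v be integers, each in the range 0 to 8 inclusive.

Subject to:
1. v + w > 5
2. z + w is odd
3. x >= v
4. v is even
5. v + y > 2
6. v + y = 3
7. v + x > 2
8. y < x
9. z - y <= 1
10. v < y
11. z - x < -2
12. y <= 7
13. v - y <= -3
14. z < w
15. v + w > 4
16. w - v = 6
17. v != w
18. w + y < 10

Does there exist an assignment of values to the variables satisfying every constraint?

Satisfiable

Take x = 5, y = 3, z = 1, w = 6, v = 0. Then constraint 1: v + w = 6; constraint 5: v + y = 3; constraint 6: v + y = 3, and every other listed constraint is also met.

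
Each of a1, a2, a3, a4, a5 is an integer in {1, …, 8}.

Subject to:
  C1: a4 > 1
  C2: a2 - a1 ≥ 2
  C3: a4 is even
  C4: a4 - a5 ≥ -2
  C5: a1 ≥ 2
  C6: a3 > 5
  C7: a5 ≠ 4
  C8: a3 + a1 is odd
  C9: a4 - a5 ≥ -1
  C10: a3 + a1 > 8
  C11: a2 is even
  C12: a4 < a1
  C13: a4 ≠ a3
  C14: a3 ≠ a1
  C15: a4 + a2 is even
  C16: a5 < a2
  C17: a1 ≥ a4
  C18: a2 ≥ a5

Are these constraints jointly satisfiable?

Satisfiable

Take a1 = 3, a2 = 6, a3 = 8, a4 = 2, a5 = 2. Then constraint 2: a2 - a1 = 3; constraint 4: a4 - a5 = 0, and every other listed constraint is also met.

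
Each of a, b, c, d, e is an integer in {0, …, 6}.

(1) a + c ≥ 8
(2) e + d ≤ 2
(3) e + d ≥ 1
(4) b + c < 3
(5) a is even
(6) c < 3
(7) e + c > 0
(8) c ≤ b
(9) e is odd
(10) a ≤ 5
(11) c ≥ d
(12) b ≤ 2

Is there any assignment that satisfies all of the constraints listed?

From constraint 10: a ≤ 5. From constraints 8 and 12: c ≤ b ≤ 2. Hence a + c ≤ 7. But constraint 1 requires a + c ≥ 8, and 8 > 7. Contradiction.

Unsatisfiable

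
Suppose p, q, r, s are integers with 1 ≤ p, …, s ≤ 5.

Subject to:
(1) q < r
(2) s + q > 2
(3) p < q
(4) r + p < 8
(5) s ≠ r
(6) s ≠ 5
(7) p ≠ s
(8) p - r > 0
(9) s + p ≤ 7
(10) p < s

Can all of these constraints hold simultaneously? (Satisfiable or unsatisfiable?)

Constraints 1, 3, and 8 give p < q, q < r, r < p. Chaining: p < q < r < p, which forces p < p — impossible.

Unsatisfiable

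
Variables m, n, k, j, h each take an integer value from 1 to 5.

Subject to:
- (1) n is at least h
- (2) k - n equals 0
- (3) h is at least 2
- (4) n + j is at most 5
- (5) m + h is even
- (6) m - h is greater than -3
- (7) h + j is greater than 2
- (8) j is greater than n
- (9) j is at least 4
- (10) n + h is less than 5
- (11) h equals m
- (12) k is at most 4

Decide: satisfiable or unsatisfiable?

Unsatisfiable

From constraints 1 and 3: n ≥ h ≥ 2. From constraint 9: j ≥ 4. Hence n + j ≥ 6. But constraint 4 requires n + j ≤ 5, and 5 < 6. Contradiction.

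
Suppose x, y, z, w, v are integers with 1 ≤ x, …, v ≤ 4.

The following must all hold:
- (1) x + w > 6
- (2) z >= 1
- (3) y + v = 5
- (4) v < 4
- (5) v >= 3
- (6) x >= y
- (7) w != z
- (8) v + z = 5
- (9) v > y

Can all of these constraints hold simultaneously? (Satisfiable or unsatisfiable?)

The assignment x = 4, y = 2, z = 2, w = 4, v = 3 works:
  constraint 1 holds since x + w = 8.
  constraint 3 holds since y + v = 5.
The rest check out directly.

Satisfiable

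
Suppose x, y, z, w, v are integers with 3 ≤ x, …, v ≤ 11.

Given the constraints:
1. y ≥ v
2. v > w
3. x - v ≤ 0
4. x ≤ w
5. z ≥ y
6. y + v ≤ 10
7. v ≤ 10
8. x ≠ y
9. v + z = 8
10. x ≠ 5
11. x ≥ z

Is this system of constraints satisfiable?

Unsatisfiable

Constraints 1, 2, 4, 5, and 11 give w < v, v ≤ y, y ≤ z, z ≤ x, x ≤ w. Chaining: w < v ≤ y ≤ z ≤ x ≤ w, which forces w < w — impossible.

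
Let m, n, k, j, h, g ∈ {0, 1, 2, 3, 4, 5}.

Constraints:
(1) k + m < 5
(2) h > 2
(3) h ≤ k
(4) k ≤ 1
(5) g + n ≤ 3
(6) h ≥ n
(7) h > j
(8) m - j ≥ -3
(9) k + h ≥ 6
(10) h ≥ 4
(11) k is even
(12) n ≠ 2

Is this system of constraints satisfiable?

From constraint 10: h ≥ 4. From constraints 3 and 4: h ≤ k and k ≤ 1, so h ≤ 1. But 1 < 4, so no value of h works.

Unsatisfiable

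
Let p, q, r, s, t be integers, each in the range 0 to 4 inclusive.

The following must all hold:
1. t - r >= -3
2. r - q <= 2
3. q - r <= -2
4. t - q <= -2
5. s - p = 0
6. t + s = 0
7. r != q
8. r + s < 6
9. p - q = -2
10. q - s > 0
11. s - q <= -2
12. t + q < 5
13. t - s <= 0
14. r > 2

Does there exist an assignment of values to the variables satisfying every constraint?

Constraints 1, 3, 11, and 13 give r − q ≥ 2, q − s ≥ 2, s − t ≥ 0, t − r ≥ -3.
Adding all 4 inequalities: the left sides telescope to 0, and the right sides sum to 2 + 2 + 0 + (-3) = 1. So 0 ≥ 1, which is false.

Unsatisfiable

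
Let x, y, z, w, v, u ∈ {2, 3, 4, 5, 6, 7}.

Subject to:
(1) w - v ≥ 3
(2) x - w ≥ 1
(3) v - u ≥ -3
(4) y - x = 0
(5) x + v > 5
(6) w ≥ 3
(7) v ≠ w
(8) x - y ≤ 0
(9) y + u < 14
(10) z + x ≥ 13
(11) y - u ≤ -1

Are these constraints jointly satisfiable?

Constraints 1, 2, 3, 8, and 11 give v − u ≥ -3, u − y ≥ 1, y − x ≥ 0, x − w ≥ 1, w − v ≥ 3.
Adding all 5 inequalities: the left sides telescope to 0, and the right sides sum to (-3) + 1 + 0 + 1 + 3 = 2. So 0 ≥ 2, which is false.

Unsatisfiable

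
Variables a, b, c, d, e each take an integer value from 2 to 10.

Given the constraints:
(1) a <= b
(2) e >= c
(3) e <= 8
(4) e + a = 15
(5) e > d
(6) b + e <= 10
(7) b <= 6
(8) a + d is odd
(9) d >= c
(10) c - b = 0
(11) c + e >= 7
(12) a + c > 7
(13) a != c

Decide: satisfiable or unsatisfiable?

Unsatisfiable

From constraint 3: e ≤ 8. From constraints 1 and 7: a ≤ b ≤ 6. Hence e + a ≤ 14. But constraint 4 requires e + a = 15, and 15 > 14. Contradiction.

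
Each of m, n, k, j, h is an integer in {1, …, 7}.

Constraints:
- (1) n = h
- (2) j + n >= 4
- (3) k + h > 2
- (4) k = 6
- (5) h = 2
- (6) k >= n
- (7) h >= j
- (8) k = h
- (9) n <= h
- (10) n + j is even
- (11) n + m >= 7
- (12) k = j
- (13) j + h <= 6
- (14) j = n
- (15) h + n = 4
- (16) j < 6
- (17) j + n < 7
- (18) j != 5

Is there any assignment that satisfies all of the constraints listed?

Constraint 4 fixes k = 6 and constraint 5 fixes h = 2. Constraints 1, 12, and 14 give k = j = n = h, so k = h. But 6 ≠ 2 — contradiction.

Unsatisfiable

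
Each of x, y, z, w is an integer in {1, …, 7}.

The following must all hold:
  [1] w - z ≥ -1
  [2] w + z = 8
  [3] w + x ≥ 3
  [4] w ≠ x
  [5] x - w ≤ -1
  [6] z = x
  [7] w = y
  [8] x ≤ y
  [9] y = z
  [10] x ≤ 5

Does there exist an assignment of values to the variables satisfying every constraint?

Unsatisfiable

From constraints 6, 7, and 9, w = y = z = x, so w = x. But constraint 4 says w ≠ x. Contradiction.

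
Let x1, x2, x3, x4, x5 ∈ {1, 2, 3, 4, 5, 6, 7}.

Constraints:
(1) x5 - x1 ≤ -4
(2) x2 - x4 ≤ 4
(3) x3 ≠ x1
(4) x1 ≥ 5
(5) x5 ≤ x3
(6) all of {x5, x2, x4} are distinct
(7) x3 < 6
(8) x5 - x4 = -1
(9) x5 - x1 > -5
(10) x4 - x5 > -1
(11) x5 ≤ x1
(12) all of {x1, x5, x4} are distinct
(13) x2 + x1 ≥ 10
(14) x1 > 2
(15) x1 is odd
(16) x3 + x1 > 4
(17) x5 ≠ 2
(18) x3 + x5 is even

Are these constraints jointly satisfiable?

One satisfying assignment is x1 = 5, x2 = 6, x3 = 1, x4 = 2, x5 = 1.
For the less obvious constraints — constraint 1: x5 - x1 = -4; constraint 2: x2 - x4 = 4 — and the others hold by inspection.

Satisfiable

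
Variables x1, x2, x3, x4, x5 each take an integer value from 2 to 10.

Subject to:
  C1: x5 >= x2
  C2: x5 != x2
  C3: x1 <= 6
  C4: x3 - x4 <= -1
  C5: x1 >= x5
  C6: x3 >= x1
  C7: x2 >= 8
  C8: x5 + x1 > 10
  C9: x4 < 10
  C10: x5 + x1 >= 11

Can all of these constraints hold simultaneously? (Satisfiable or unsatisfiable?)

From constraints 1 and 7: x5 ≥ x2 and x2 ≥ 8, so x5 ≥ 8. From constraints 3 and 5: x5 ≤ x1 and x1 ≤ 6, so x5 ≤ 6. But 6 < 8, so no value of x5 works.

Unsatisfiable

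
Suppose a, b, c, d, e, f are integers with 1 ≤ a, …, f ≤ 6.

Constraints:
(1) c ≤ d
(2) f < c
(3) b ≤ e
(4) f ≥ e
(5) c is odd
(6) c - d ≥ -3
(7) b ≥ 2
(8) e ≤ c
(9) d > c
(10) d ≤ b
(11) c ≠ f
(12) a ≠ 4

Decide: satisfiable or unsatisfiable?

Constraints 2, 3, 4, 9, and 10 give f < c, c < d, d ≤ b, b ≤ e, e ≤ f. Chaining: f < c < d ≤ b ≤ e ≤ f, which forces f < f — impossible.

Unsatisfiable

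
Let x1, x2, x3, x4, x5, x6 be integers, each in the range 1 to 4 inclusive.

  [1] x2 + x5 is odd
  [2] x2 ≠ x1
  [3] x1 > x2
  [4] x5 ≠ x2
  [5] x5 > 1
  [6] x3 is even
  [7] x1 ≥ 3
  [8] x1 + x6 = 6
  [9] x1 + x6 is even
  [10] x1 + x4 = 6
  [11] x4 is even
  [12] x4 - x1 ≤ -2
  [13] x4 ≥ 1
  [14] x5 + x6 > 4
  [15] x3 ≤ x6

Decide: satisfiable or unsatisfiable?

Try x1 = 4, x2 = 1, x3 = 2, x4 = 2, x5 = 4, x6 = 2.
Check constraint 8: x1 + x6 = 6; constraint 10: x1 + x4 = 6. The remaining constraints are straightforward to verify.

Satisfiable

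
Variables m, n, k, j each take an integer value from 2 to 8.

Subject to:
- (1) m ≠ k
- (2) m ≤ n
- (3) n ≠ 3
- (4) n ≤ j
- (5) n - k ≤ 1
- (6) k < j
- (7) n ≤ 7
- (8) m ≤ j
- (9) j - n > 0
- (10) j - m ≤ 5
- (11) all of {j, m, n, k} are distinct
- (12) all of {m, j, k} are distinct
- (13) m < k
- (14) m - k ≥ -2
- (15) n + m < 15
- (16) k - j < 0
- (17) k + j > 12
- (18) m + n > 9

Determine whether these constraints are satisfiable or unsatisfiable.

Satisfiable

Take m = 5, n = 7, k = 6, j = 8. Then constraint 5: n - k = 1; constraint 9: j - n = 1, and every other listed constraint is also met.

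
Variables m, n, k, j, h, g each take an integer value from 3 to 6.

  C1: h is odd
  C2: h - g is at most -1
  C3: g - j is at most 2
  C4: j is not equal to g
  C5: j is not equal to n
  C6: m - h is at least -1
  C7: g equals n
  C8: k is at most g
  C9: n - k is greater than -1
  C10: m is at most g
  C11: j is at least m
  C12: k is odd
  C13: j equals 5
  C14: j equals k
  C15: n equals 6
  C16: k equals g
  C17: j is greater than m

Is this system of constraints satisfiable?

Unsatisfiable

Constraint 13 fixes j = 5 and constraint 15 fixes n = 6. Constraints 7, 14, and 16 give j = k = g = n, so j = n. But 5 ≠ 6 — contradiction.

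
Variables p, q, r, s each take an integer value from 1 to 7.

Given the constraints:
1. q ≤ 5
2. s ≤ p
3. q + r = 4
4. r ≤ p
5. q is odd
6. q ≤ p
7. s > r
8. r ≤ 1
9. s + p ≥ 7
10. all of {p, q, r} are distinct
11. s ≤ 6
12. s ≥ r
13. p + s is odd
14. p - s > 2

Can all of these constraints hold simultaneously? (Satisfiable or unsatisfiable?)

The assignment p = 6, q = 3, r = 1, s = 3 works:
  constraint 3 holds since q + r = 4.
  constraint 9 holds since s + p = 9.
The rest check out directly.

Satisfiable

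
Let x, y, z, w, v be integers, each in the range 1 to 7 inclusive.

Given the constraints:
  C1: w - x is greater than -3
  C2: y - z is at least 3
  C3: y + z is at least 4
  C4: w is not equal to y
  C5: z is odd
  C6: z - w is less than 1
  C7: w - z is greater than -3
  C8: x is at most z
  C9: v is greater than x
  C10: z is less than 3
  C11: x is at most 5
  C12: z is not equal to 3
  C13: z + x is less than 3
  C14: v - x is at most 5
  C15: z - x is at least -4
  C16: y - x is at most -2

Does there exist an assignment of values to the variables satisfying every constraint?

Constraints 2, 15, and 16 give x − y ≥ 2, y − z ≥ 3, z − x ≥ -4.
Adding all 3 inequalities: the left sides telescope to 0, and the right sides sum to 2 + 3 + (-4) = 1. So 0 ≥ 1, which is false.

Unsatisfiable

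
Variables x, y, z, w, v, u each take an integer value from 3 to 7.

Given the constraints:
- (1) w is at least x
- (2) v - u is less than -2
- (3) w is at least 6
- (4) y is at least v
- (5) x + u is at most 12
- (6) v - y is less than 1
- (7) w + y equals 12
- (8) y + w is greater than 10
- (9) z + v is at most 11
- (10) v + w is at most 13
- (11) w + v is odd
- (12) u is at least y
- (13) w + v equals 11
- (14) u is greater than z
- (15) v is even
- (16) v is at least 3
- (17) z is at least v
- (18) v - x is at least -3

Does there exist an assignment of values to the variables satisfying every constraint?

One satisfying assignment is x = 5, y = 5, z = 6, w = 7, v = 4, u = 7.
For the less obvious constraints — constraint 2: v - u = -3; constraint 5: x + u = 12; constraint 6: v - y = -1 — and the others hold by inspection.

Satisfiable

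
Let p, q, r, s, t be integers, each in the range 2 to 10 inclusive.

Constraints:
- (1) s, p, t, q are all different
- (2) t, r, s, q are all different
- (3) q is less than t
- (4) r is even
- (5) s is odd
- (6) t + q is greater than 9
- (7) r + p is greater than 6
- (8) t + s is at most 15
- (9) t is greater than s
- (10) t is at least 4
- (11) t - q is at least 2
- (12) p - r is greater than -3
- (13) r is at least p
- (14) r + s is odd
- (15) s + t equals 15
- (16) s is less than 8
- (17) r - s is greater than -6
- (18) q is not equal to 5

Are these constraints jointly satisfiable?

Setting (p, q, r, s, t) = (4, 3, 4, 7, 8) satisfies everything: constraint 6: t + q = 11; constraint 7: r + p = 8, and the others follow.

Satisfiable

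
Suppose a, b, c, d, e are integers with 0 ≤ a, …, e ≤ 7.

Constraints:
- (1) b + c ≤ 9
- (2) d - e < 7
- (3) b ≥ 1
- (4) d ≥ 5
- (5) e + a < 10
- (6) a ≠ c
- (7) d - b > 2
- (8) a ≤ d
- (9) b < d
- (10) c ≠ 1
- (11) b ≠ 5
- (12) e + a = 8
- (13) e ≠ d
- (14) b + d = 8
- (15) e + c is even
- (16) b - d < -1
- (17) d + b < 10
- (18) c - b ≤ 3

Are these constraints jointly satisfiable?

Satisfiable

One satisfying assignment is a = 6, b = 2, c = 4, d = 6, e = 2.
For the less obvious constraints — constraint 1: b + c = 6; constraint 2: d - e = 4; constraint 5: e + a = 8 — and the others hold by inspection.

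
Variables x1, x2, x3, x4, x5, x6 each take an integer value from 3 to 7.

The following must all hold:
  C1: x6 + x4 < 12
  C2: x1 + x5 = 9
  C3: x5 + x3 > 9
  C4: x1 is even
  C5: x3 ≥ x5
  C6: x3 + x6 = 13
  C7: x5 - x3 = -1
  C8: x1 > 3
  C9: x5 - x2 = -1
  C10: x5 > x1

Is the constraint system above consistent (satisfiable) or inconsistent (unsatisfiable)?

Setting (x1, x2, x3, x4, x5, x6) = (4, 6, 6, 3, 5, 7) satisfies everything: constraint 1: x6 + x4 = 10; constraint 2: x1 + x5 = 9; constraint 3: x5 + x3 = 11, and the others follow.

Satisfiable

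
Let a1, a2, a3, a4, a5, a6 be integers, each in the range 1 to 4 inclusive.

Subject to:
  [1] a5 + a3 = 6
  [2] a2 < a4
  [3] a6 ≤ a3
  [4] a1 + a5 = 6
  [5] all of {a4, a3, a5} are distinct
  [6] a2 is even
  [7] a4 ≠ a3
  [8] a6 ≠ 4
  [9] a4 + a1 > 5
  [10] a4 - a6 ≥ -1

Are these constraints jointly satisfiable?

Try a1 = 4, a2 = 2, a3 = 4, a4 = 3, a5 = 2, a6 = 1.
Check constraint 1: a5 + a3 = 6; constraint 4: a1 + a5 = 6. The remaining constraints are straightforward to verify.

Satisfiable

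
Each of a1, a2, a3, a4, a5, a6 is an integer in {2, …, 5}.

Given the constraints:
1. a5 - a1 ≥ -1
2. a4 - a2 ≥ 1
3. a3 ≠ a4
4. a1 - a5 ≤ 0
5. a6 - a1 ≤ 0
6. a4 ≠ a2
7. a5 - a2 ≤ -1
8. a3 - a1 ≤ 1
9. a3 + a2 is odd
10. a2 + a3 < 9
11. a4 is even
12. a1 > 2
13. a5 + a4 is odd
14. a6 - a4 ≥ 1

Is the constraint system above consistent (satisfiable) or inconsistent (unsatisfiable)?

Constraints 1, 2, 5, 7, and 14 give a2 − a5 ≥ 1, a5 − a1 ≥ -1, a1 − a6 ≥ 0, a6 − a4 ≥ 1, a4 − a2 ≥ 1.
Adding all 5 inequalities: the left sides telescope to 0, and the right sides sum to 1 + (-1) + 0 + 1 + 1 = 2. So 0 ≥ 2, which is false.

Unsatisfiable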